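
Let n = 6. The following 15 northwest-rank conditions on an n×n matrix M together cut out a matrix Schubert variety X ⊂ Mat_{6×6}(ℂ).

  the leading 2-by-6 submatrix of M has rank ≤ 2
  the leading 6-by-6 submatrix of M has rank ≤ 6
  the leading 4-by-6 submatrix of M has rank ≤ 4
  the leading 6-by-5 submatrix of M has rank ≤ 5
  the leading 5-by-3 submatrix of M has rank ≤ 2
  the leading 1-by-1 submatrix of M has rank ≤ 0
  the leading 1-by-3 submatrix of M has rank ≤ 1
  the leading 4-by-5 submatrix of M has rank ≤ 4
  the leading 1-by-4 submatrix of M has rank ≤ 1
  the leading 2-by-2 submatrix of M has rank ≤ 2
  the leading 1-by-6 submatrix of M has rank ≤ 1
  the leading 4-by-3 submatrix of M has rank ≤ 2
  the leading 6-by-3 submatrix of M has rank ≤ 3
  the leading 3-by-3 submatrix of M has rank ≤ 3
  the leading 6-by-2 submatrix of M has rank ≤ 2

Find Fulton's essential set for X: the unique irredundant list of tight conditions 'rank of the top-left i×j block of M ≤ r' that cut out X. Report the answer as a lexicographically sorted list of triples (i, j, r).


Reconstructing r_w from the 15 given conditions:

  R[1]: 0 1 1 1 1 1
  R[2]: 1 2 2 2 2 2
  R[3]: 1 2 2 3 3 3
  R[4]: 1 2 2 3 4 4
  R[5]: 1 2 2 3 4 5
  R[6]: 1 2 3 4 5 6

giving w = (2, 1, 4, 5, 6, 3) via Δ²R.

ℓ(w)=4; the 2 essential cells (i,j,r):

[(1, 1, 0), (5, 3, 2)]


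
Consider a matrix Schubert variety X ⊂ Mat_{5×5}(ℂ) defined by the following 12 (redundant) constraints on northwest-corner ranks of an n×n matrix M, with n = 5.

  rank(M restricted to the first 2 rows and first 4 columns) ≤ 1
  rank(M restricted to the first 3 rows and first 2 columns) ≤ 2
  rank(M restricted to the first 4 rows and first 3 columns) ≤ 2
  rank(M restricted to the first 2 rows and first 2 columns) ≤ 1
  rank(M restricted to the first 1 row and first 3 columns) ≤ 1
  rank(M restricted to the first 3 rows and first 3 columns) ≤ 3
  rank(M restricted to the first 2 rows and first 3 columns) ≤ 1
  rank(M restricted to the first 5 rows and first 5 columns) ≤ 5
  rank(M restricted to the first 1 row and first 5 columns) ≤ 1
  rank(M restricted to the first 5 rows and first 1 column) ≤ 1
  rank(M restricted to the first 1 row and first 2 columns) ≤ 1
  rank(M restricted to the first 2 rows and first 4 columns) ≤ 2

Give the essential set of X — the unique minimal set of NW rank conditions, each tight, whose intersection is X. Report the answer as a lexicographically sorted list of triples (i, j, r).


Recovering R(i,j) via the rank-extension bound from the 12 conditions:

  R[1]: 1  1  1  1  1
  R[2]: 1  1  1  1  2
  R[3]: 1  2  2  2  3
  R[4]: 1  2  2  3  4
  R[5]: 1  2  3  4  5

so w = (1, 5, 2, 4, 3).

ℓ(w)=4; the 2 essential cells (i,j,r):

[(2, 4, 1), (4, 3, 2)]


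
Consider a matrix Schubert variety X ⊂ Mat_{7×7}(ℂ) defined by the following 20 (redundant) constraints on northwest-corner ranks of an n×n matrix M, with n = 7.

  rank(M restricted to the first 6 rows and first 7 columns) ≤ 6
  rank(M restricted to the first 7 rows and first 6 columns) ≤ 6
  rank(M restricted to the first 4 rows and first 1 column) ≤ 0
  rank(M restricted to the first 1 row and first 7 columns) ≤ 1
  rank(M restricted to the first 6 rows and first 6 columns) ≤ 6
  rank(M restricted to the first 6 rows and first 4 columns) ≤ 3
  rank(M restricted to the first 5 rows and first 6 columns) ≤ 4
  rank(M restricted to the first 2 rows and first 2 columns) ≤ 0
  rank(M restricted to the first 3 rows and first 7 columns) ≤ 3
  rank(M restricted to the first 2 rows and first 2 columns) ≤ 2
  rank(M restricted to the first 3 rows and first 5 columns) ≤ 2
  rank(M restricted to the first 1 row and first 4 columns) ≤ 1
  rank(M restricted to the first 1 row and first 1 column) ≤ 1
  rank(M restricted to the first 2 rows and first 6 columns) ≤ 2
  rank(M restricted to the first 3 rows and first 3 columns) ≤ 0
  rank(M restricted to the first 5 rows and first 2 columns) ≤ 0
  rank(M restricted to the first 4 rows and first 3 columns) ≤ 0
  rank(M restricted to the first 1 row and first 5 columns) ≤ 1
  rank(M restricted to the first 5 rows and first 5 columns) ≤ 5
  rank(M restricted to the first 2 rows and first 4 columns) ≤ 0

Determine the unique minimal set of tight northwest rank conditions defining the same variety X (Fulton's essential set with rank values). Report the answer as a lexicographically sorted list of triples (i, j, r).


Computing R[i][j] = min implied NW-rank bound (n=7, 20 conditions):

  R[1]: 0 0 0 0 1 1 1
  R[2]: 0 0 0 0 1 2 2
  R[3]: 0 0 0 1 2 3 3
  R[4]: 0 0 0 1 2 3 4
  R[5]: 0 0 1 2 3 4 5
  R[6]: 1 1 2 3 4 5 6
  R[7]: 1 2 3 4 5 6 7

the unique w with this rank table is (5, 6, 4, 7, 3, 1, 2).

D(w) has 16 cells with 3 SE-corners; essential set:

[(2, 4, 0), (4, 3, 0), (5, 2, 0)]


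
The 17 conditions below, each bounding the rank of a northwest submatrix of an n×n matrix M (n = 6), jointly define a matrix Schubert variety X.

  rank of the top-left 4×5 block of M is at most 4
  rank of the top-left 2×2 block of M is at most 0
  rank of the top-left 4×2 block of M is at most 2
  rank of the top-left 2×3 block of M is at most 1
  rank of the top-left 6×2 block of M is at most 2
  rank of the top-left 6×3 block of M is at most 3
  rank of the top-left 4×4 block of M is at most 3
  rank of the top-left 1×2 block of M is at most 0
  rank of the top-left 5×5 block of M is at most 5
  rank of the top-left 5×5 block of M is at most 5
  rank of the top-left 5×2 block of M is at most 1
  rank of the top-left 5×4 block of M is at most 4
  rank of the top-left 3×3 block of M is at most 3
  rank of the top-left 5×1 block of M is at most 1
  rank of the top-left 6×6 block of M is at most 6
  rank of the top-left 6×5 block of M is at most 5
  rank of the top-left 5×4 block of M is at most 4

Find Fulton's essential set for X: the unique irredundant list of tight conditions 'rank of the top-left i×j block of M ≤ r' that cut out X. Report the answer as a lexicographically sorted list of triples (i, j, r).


Propagating the 17 rank bounds to every northwest block:

  0 | 0 | 1 | 1 | 1 | 1
  0 | 0 | 1 | 2 | 2 | 2
  1 | 1 | 2 | 3 | 3 | 3
  1 | 1 | 2 | 3 | 4 | 4
  1 | 1 | 2 | 3 | 4 | 5
  1 | 2 | 3 | 4 | 5 | 6

the unique w with this rank table is (3, 4, 1, 5, 6, 2).

D(w) has 6 cells with 2 SE-corners; essential set:

[(2, 2, 0), (5, 2, 1)]


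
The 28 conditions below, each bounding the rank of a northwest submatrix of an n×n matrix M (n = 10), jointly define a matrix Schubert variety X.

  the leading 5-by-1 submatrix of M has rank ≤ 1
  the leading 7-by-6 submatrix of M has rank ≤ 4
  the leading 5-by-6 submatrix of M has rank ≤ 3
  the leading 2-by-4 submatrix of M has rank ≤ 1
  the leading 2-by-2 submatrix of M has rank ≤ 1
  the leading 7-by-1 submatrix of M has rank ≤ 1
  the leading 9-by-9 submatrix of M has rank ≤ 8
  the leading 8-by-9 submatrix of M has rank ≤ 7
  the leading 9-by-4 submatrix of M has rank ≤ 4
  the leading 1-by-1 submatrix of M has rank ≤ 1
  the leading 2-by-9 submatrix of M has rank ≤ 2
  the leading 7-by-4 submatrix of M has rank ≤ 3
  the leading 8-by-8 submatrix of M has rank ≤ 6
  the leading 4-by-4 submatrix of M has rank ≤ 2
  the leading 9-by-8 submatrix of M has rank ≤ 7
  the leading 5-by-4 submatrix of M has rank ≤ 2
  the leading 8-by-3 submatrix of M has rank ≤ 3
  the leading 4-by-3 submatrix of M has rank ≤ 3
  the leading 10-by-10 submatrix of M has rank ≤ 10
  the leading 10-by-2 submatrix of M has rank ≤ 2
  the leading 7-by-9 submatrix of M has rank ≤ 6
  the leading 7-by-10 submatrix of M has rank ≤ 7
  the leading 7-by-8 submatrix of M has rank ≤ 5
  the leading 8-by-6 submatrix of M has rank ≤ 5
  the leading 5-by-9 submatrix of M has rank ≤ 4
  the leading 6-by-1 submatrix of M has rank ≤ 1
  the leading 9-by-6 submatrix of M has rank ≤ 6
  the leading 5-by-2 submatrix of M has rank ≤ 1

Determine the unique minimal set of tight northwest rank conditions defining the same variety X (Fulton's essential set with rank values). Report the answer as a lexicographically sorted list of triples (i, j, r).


Rank table r_w(10×10) implied by the 28 constraints:

  i=1: 1, 1, 1, 1, 1, 1, 1, 1, 1, 1
  i=2: 1, 1, 1, 1, 2, 2, 2, 2, 2, 2
  i=3: 1, 1, 2, 2, 3, 3, 3, 3, 3, 3
  i=4: 1, 1, 2, 2, 3, 3, 4, 4, 4, 4
  i=5: 1, 1, 2, 2, 3, 3, 4, 4, 4, 5
  i=6: 1, 2, 3, 3, 4, 4, 5, 5, 5, 6
  i=7: 1, 2, 3, 3, 4, 4, 5, 5, 6, 7
  i=8: 1, 2, 3, 4, 5, 5, 6, 6, 7, 8
  i=9: 1, 2, 3, 4, 5, 6, 7, 7, 8, 9
  i=10: 1, 2, 3, 4, 5, 6, 7, 8, 9, 10

second differences of R give the permutation w = (1, 5, 3, 7, 10, 2, 9, 4, 6, 8).

Rothe diagram D(w) (15 cells), 8 SE-corners (essential conditions):

[(2, 4, 1), (5, 2, 1), (5, 4, 2), (5, 6, 3), (5, 9, 4), (7, 4, 3), (7, 6, 4), (7, 8, 5)]


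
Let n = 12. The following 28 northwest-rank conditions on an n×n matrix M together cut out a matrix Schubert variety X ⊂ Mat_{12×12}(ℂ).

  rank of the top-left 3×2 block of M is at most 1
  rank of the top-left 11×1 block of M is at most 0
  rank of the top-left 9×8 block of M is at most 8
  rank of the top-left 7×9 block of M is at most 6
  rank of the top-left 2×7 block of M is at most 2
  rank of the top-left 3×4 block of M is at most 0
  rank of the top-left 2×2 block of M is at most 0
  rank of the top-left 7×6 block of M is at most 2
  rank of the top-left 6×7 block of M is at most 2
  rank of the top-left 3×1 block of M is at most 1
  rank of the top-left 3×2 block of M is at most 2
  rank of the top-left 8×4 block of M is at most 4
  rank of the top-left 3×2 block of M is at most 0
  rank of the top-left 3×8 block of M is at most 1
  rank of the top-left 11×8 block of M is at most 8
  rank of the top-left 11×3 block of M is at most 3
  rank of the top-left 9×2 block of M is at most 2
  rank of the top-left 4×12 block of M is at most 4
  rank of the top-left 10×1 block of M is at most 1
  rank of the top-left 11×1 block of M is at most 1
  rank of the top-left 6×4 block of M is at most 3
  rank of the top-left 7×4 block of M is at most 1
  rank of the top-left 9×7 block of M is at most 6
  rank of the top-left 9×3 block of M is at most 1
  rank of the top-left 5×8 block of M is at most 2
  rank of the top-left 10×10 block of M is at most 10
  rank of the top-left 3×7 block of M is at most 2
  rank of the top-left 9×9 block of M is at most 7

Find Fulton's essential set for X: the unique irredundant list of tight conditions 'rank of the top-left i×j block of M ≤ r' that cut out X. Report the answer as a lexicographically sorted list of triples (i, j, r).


Rank table r_w(12×12) implied by the 28 constraints:

  i=1: 0 | 0 | 0 | 0 | 1 | 1 | 1 | 1 | 1 | 1 | 1 | 1
  i=2: 0 | 0 | 0 | 0 | 1 | 1 | 1 | 1 | 2 | 2 | 2 | 2
  i=3: 0 | 0 | 0 | 0 | 1 | 1 | 1 | 1 | 2 | 3 | 3 | 3
  i=4: 0 | 1 | 1 | 1 | 2 | 2 | 2 | 2 | 3 | 4 | 4 | 4
  i=5: 0 | 1 | 1 | 1 | 2 | 2 | 2 | 2 | 3 | 4 | 5 | 5
  i=6: 0 | 1 | 1 | 1 | 2 | 2 | 2 | 3 | 4 | 5 | 6 | 6
  i=7: 0 | 1 | 1 | 1 | 2 | 2 | 3 | 4 | 5 | 6 | 7 | 7
  i=8: 0 | 1 | 1 | 2 | 3 | 3 | 4 | 5 | 6 | 7 | 8 | 8
  i=9: 0 | 1 | 1 | 2 | 3 | 4 | 5 | 6 | 7 | 8 | 9 | 9
  i=10: 0 | 1 | 2 | 3 | 4 | 5 | 6 | 7 | 8 | 9 | 10 | 10
  i=11: 0 | 1 | 2 | 3 | 4 | 5 | 6 | 7 | 8 | 9 | 10 | 11
  i=12: 1 | 2 | 3 | 4 | 5 | 6 | 7 | 8 | 9 | 10 | 11 | 12

giving w = (5, 9, 10, 2, 11, 8, 7, 4, 6, 3, 12, 1) via Δ²R.

D(w) has 40 cells with 8 SE-corners; essential set:

[(3, 4, 0), (3, 8, 1), (5, 8, 2), (6, 7, 2), (7, 4, 1), (7, 6, 2), (9, 3, 1), (11, 1, 0)]


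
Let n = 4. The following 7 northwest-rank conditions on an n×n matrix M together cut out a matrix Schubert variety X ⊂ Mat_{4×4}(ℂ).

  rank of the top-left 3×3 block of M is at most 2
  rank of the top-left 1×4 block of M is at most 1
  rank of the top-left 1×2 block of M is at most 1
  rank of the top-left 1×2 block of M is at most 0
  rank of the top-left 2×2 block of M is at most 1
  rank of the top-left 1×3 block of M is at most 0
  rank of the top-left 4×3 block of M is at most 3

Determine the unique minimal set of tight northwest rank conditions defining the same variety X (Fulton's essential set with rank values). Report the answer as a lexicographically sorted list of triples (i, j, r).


The tightest implied rank at each (i,j), from the 7 conditions:

  0 0 0 1
  1 1 1 2
  1 2 2 3
  1 2 3 4

the unique w with this rank table is (4, 1, 2, 3).

1 SE-corner of the 3-cell Rothe diagram gives Ess(w):

[(1, 3, 0)]


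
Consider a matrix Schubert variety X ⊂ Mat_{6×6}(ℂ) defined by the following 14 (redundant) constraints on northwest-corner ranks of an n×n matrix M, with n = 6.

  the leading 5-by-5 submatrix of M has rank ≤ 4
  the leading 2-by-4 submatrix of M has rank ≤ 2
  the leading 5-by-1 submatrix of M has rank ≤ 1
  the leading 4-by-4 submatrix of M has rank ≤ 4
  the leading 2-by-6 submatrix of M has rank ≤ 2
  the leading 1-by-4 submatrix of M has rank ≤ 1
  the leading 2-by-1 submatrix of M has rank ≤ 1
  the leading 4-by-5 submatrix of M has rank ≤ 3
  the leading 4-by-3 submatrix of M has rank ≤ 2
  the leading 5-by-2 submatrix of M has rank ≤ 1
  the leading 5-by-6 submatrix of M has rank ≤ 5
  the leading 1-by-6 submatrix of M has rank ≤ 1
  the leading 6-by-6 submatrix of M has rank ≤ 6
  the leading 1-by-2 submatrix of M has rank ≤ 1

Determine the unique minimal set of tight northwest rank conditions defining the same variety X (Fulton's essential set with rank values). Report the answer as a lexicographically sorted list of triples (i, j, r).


Rank table r_w(6×6) implied by the 14 constraints:

  row 1: 1  1  1  1  1  1
  row 2: 1  1  2  2  2  2
  row 3: 1  1  2  3  3  3
  row 4: 1  1  2  3  3  4
  row 5: 1  1  2  3  4  5
  row 6: 1  2  3  4  5  6

giving w = (1, 3, 4, 6, 5, 2) via Δ²R.

ℓ(w)=5; the 2 essential cells (i,j,r):

[(4, 5, 3), (5, 2, 1)]


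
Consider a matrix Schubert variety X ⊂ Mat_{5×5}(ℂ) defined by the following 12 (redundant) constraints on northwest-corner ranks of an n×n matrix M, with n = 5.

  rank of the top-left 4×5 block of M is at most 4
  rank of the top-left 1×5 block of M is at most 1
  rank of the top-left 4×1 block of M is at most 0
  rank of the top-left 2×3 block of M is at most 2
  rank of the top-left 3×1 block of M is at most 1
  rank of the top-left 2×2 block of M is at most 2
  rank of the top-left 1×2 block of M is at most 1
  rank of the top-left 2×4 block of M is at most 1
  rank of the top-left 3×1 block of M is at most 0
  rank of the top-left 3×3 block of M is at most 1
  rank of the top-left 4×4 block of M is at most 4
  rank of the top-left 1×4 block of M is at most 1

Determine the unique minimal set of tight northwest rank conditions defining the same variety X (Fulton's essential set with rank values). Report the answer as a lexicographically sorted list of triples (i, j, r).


Propagating the 12 rank bounds to every northwest block:

  i=1: 0 1 1 1 1
  i=2: 0 1 1 1 2
  i=3: 0 1 1 2 3
  i=4: 0 1 2 3 4
  i=5: 1 2 3 4 5

reading off 1-entries of Δ²R: w = (2, 5, 4, 3, 1).

3 SE-corners of the 7-cell Rothe diagram give Ess(w):

[(2, 4, 1), (3, 3, 1), (4, 1, 0)]


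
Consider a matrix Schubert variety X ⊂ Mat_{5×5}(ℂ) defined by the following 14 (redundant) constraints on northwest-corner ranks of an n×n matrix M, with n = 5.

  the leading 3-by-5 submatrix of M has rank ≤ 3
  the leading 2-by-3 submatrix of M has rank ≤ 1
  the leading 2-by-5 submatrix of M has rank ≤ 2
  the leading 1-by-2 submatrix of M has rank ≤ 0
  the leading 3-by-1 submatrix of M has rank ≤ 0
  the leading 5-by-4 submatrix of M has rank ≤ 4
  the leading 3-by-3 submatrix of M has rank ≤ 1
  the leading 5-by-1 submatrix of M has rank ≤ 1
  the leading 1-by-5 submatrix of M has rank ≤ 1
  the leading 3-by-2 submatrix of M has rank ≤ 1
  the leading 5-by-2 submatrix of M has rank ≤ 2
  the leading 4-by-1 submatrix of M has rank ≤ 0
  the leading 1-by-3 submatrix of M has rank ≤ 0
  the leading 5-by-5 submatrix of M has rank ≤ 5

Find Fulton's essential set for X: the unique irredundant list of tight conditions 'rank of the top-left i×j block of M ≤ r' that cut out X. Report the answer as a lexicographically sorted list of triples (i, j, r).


Computing R[i][j] = min implied NW-rank bound (n=5, 14 conditions):

  i=1: 0, 0, 0, 1, 1
  i=2: 0, 1, 1, 2, 2
  i=3: 0, 1, 1, 2, 3
  i=4: 0, 1, 2, 3, 4
  i=5: 1, 2, 3, 4, 5

giving w = (4, 2, 5, 3, 1) via Δ²R.

D(w) has 7 cells with 3 SE-corners; essential set:

[(1, 3, 0), (3, 3, 1), (4, 1, 0)]


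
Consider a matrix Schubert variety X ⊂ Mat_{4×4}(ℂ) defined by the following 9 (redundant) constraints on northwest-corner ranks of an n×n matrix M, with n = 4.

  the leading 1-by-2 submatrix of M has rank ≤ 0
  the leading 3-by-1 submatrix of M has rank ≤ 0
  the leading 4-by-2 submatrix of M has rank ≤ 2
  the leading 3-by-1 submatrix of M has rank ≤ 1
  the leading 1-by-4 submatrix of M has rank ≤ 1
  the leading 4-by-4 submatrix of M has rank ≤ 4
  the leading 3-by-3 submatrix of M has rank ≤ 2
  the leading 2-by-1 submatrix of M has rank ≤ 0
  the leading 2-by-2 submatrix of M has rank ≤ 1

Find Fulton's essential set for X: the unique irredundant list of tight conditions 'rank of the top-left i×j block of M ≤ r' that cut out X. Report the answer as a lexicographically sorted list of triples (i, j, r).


Propagating the 9 rank bounds to every northwest block:

  0  0  1  1
  0  1  2  2
  0  1  2  3
  1  2  3  4

hence w(1..4) = (3, 2, 4, 1).

Fulton essential set (2 of the 4 Rothe cells):

[(1, 2, 0), (3, 1, 0)]


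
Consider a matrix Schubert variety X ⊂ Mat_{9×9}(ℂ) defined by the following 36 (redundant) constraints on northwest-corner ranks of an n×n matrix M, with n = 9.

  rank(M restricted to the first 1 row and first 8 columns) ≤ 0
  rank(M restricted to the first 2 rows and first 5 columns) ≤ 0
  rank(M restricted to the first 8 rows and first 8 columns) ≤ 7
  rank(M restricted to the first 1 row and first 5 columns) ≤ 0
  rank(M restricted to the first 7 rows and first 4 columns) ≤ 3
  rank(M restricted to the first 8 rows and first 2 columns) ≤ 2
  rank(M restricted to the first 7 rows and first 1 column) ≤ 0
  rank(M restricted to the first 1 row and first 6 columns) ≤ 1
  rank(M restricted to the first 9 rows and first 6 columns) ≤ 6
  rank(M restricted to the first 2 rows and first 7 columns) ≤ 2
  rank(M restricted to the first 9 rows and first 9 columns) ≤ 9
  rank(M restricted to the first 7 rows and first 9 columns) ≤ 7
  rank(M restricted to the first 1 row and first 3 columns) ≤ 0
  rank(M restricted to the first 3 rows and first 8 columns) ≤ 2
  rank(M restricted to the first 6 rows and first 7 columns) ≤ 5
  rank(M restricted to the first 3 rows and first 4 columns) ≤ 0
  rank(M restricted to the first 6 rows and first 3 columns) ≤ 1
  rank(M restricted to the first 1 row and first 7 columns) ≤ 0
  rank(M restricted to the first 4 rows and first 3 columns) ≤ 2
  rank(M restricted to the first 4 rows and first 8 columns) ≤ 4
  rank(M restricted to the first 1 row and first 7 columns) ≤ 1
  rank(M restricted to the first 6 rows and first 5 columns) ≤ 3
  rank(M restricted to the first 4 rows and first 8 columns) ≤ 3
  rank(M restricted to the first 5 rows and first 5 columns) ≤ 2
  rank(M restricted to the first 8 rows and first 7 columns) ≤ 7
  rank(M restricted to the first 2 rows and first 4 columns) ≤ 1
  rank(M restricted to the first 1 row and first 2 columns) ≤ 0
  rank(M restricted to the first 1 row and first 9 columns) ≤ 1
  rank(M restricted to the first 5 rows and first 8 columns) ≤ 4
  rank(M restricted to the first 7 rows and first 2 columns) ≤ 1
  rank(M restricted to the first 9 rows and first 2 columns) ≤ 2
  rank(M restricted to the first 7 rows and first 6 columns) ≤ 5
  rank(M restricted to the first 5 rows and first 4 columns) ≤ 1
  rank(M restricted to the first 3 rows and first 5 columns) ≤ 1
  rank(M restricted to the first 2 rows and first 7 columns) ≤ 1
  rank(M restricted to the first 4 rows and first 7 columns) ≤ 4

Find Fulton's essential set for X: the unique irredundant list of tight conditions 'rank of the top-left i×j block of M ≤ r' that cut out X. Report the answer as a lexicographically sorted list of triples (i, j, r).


Recovering R(i,j) via the rank-extension bound from the 36 conditions:

  i=1: 0, 0, 0, 0, 0, 0, 0, 0, 1
  i=2: 0, 0, 0, 0, 0, 1, 1, 1, 2
  i=3: 0, 0, 0, 0, 1, 2, 2, 2, 3
  i=4: 0, 1, 1, 1, 2, 3, 3, 3, 4
  i=5: 0, 1, 1, 1, 2, 3, 4, 4, 5
  i=6: 0, 1, 1, 2, 3, 4, 5, 5, 6
  i=7: 0, 1, 2, 3, 4, 5, 6, 6, 7
  i=8: 1, 2, 3, 4, 5, 6, 7, 7, 8
  i=9: 1, 2, 3, 4, 5, 6, 7, 8, 9

so w = (9, 6, 5, 2, 7, 4, 3, 1, 8).

6 SE-corners of the 24-cell Rothe diagram give Ess(w):

[(1, 8, 0), (2, 5, 0), (3, 4, 0), (5, 4, 1), (6, 3, 1), (7, 1, 0)]


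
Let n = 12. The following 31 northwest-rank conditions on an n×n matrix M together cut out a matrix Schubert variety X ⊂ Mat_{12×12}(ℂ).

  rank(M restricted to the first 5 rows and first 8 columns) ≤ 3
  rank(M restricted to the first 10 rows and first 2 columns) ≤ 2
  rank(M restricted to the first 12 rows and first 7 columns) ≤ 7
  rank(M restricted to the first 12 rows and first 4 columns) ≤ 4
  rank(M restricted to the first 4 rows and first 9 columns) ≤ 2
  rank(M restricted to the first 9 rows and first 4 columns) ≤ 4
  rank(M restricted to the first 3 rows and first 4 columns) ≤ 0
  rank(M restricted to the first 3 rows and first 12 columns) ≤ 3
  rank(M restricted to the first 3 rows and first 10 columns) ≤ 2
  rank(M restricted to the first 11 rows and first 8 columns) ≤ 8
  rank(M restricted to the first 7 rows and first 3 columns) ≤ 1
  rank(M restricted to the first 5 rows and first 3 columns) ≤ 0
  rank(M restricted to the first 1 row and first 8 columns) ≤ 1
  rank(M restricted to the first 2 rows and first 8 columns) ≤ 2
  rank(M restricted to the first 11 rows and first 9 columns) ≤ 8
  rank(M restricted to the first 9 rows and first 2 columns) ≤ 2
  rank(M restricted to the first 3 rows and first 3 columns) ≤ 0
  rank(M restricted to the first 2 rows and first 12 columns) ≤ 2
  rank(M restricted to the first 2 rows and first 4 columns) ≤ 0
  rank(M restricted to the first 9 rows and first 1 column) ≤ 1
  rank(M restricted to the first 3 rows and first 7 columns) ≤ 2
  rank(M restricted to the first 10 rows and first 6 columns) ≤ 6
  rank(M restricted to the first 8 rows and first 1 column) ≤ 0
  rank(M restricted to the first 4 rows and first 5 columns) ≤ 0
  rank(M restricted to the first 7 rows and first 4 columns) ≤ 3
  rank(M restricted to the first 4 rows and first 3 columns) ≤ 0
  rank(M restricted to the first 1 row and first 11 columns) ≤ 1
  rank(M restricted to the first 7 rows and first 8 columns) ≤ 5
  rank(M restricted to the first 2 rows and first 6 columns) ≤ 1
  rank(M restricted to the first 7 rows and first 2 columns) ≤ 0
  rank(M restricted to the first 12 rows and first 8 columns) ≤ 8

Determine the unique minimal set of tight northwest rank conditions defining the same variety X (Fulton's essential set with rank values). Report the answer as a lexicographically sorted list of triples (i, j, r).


Propagating the 31 rank bounds to every northwest block:

  i=1: 0 | 0 | 0 | 0 | 0 | 1 | 1 | 1 | 1 | 1 | 1 | 1
  i=2: 0 | 0 | 0 | 0 | 0 | 1 | 2 | 2 | 2 | 2 | 2 | 2
  i=3: 0 | 0 | 0 | 0 | 0 | 1 | 2 | 2 | 2 | 2 | 3 | 3
  i=4: 0 | 0 | 0 | 0 | 0 | 1 | 2 | 2 | 2 | 3 | 4 | 4
  i=5: 0 | 0 | 0 | 1 | 1 | 2 | 3 | 3 | 3 | 4 | 5 | 5
  i=6: 0 | 0 | 1 | 2 | 2 | 3 | 4 | 4 | 4 | 5 | 6 | 6
  i=7: 0 | 0 | 1 | 2 | 3 | 4 | 5 | 5 | 5 | 6 | 7 | 7
  i=8: 0 | 1 | 2 | 3 | 4 | 5 | 6 | 6 | 6 | 7 | 8 | 8
  i=9: 1 | 2 | 3 | 4 | 5 | 6 | 7 | 7 | 7 | 8 | 9 | 9
  i=10: 1 | 2 | 3 | 4 | 5 | 6 | 7 | 8 | 8 | 9 | 10 | 10
  i=11: 1 | 2 | 3 | 4 | 5 | 6 | 7 | 8 | 8 | 9 | 10 | 11
  i=12: 1 | 2 | 3 | 4 | 5 | 6 | 7 | 8 | 9 | 10 | 11 | 12

reading off 1-entries of Δ²R: w = (6, 7, 11, 10, 4, 3, 5, 2, 1, 8, 12, 9).

D(w) has 34 cells with 7 SE-corners; essential set:

[(3, 10, 2), (4, 5, 0), (4, 9, 2), (5, 3, 0), (7, 2, 0), (8, 1, 0), (11, 9, 8)]


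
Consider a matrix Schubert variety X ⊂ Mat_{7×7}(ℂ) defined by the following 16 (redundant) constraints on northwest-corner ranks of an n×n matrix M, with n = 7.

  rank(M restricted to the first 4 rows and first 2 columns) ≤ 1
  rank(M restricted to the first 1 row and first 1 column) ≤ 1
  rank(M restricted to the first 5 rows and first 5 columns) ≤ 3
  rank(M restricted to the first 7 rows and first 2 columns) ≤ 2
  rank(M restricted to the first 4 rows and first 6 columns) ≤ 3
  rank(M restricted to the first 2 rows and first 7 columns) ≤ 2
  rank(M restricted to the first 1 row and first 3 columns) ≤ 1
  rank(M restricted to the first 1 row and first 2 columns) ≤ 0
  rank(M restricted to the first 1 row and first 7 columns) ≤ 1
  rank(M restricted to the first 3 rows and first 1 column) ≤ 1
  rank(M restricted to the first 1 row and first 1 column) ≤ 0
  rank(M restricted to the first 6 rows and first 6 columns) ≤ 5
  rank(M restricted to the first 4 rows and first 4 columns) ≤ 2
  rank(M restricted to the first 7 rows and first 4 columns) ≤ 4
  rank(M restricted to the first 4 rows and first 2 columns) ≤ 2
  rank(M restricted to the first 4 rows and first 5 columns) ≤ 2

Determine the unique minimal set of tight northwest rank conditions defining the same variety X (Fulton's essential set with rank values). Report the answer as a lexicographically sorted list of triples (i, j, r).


Reconstructing r_w from the 16 given conditions:

  0 0 1 1 1 1 1
  1 1 2 2 2 2 2
  1 1 2 2 2 3 3
  1 1 2 2 2 3 4
  1 2 3 3 3 4 5
  1 2 3 4 4 5 6
  1 2 3 4 5 6 7

so w = (3, 1, 6, 7, 2, 4, 5).

Fulton essential set (3 of the 8 Rothe cells):

[(1, 2, 0), (4, 2, 1), (4, 5, 2)]


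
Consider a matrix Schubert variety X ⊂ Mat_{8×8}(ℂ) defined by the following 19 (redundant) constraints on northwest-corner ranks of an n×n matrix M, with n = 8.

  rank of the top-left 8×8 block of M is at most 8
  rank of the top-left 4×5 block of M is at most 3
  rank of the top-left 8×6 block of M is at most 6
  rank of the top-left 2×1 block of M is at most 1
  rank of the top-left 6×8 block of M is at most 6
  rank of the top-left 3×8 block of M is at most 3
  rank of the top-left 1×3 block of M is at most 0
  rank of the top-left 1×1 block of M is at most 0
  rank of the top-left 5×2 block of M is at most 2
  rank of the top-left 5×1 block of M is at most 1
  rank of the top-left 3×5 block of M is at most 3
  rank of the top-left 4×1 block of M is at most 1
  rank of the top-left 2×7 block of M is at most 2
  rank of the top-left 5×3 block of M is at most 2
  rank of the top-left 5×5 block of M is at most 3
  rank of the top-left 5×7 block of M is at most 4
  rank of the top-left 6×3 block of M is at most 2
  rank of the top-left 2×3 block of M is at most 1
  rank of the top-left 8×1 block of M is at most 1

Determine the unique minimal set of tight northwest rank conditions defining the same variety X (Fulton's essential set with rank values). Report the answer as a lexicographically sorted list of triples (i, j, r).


Recovering R(i,j) via the rank-extension bound from the 19 conditions:

  i=1: 0, 0, 0, 1, 1, 1, 1, 1
  i=2: 1, 1, 1, 2, 2, 2, 2, 2
  i=3: 1, 2, 2, 3, 3, 3, 3, 3
  i=4: 1, 2, 2, 3, 3, 4, 4, 4
  i=5: 1, 2, 2, 3, 3, 4, 4, 5
  i=6: 1, 2, 2, 3, 4, 5, 5, 6
  i=7: 1, 2, 3, 4, 5, 6, 6, 7
  i=8: 1, 2, 3, 4, 5, 6, 7, 8

so w = (4, 1, 2, 6, 8, 5, 3, 7).

Rothe diagram D(w) (9 cells), 4 SE-corners (essential conditions):

[(1, 3, 0), (5, 5, 3), (5, 7, 4), (6, 3, 2)]


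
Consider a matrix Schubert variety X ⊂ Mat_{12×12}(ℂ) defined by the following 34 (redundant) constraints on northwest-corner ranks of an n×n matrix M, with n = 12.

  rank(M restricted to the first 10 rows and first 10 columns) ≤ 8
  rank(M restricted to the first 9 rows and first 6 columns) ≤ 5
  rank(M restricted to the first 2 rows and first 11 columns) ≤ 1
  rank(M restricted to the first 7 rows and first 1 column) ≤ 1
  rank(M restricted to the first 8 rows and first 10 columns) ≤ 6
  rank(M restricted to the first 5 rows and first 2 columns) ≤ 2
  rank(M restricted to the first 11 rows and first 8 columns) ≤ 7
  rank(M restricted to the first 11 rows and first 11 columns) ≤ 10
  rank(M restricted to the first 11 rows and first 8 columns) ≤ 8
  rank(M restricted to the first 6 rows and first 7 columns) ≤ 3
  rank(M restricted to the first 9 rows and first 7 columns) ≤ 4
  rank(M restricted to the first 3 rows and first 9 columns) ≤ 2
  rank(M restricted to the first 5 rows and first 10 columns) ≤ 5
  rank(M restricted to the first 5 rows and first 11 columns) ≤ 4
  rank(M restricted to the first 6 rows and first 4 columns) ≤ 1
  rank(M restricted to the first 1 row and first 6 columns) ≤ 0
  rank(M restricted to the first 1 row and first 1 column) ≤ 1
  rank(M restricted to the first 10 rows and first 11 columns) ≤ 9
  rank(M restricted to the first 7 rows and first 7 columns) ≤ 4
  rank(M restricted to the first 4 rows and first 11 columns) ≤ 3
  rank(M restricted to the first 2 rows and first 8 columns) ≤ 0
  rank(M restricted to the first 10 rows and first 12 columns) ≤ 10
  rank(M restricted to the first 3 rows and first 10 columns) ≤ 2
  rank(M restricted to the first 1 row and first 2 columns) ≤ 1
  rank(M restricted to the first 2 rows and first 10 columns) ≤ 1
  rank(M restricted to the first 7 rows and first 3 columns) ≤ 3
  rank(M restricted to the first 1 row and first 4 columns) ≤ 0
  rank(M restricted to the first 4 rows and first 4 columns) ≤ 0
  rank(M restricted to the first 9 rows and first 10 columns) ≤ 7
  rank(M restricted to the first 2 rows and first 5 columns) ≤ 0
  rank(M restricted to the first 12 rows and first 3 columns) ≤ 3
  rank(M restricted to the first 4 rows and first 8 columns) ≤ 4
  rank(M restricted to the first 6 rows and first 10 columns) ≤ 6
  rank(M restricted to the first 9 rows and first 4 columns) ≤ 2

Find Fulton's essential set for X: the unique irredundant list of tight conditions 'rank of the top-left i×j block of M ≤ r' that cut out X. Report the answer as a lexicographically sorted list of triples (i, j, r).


Recovering R(i,j) via the rank-extension bound from the 34 conditions:

  0 | 0 | 0 | 0 | 0 | 0 | 0 | 0 | 1 | 1 | 1 | 1
  0 | 0 | 0 | 0 | 0 | 0 | 0 | 0 | 1 | 1 | 1 | 2
  0 | 0 | 0 | 0 | 1 | 1 | 1 | 1 | 2 | 2 | 2 | 3
  0 | 0 | 0 | 0 | 1 | 2 | 2 | 2 | 3 | 3 | 3 | 4
  1 | 1 | 1 | 1 | 2 | 3 | 3 | 3 | 4 | 4 | 4 | 5
  1 | 1 | 1 | 1 | 2 | 3 | 3 | 4 | 5 | 5 | 5 | 6
  1 | 2 | 2 | 2 | 3 | 4 | 4 | 5 | 6 | 6 | 6 | 7
  1 | 2 | 2 | 2 | 3 | 4 | 4 | 5 | 6 | 6 | 7 | 8
  1 | 2 | 2 | 2 | 3 | 4 | 4 | 5 | 6 | 7 | 8 | 9
  1 | 2 | 3 | 3 | 4 | 5 | 5 | 6 | 7 | 8 | 9 | 10
  1 | 2 | 3 | 4 | 5 | 6 | 6 | 7 | 8 | 9 | 10 | 11
  1 | 2 | 3 | 4 | 5 | 6 | 7 | 8 | 9 | 10 | 11 | 12

reading off 1-entries of Δ²R: w = (9, 12, 5, 6, 1, 8, 2, 11, 10, 3, 4, 7).

ℓ(w)=37; the 8 essential cells (i,j,r):

[(2, 8, 0), (2, 11, 1), (4, 4, 0), (6, 4, 1), (6, 7, 3), (8, 10, 6), (9, 4, 2), (9, 7, 4)]


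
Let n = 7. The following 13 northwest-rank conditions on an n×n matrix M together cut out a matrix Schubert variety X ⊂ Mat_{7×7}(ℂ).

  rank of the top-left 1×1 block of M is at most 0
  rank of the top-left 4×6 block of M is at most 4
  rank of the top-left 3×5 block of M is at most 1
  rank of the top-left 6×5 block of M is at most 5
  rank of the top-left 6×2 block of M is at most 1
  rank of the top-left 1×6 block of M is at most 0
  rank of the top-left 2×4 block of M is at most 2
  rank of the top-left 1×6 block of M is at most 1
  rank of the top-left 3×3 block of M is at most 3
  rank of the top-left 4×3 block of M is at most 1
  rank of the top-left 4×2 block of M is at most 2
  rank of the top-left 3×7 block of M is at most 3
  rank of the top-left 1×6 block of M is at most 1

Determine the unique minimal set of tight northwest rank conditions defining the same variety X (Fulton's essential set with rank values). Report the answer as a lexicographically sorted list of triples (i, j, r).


Computing R[i][j] = min implied NW-rank bound (n=7, 13 conditions):

  R[1]: 0  0  0  0  0  0  1
  R[2]: 1  1  1  1  1  1  2
  R[3]: 1  1  1  1  1  2  3
  R[4]: 1  1  1  2  2  3  4
  R[5]: 1  1  2  3  3  4  5
  R[6]: 1  1  2  3  4  5  6
  R[7]: 1  2  3  4  5  6  7

so w = (7, 1, 6, 4, 3, 5, 2).

D(w) has 14 cells with 4 SE-corners; essential set:

[(1, 6, 0), (3, 5, 1), (4, 3, 1), (6, 2, 1)]


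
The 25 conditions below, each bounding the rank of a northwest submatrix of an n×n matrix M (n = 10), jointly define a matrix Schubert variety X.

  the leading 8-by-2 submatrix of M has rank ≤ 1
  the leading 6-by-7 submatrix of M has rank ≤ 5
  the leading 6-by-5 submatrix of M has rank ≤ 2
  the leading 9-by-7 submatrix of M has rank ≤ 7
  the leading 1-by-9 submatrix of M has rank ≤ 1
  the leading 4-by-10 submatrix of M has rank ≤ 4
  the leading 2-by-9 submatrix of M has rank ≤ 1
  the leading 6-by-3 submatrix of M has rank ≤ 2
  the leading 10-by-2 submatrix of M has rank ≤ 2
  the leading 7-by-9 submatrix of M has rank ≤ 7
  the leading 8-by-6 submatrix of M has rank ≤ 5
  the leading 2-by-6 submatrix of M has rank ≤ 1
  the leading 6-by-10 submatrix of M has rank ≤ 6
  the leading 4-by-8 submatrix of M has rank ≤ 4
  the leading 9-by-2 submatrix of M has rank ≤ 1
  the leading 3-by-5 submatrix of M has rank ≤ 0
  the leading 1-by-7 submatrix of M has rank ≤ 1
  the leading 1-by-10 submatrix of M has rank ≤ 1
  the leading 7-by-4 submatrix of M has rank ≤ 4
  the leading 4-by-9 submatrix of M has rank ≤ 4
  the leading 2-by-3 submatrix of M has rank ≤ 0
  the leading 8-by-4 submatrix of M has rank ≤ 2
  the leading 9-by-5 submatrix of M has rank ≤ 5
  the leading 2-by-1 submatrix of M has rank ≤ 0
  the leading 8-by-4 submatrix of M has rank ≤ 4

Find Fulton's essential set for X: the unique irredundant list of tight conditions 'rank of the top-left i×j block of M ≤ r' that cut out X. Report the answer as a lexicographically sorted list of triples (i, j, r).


Computing R[i][j] = min implied NW-rank bound (n=10, 25 conditions):

  0 | 0 | 0 | 0 | 0 | 1 | 1 | 1 | 1 | 1
  0 | 0 | 0 | 0 | 0 | 1 | 1 | 1 | 1 | 2
  0 | 0 | 0 | 0 | 0 | 1 | 2 | 2 | 2 | 3
  1 | 1 | 1 | 1 | 1 | 2 | 3 | 3 | 3 | 4
  1 | 1 | 2 | 2 | 2 | 3 | 4 | 4 | 4 | 5
  1 | 1 | 2 | 2 | 2 | 3 | 4 | 5 | 5 | 6
  1 | 1 | 2 | 2 | 3 | 4 | 5 | 6 | 6 | 7
  1 | 1 | 2 | 2 | 3 | 4 | 5 | 6 | 7 | 8
  1 | 1 | 2 | 3 | 4 | 5 | 6 | 7 | 8 | 9
  1 | 2 | 3 | 4 | 5 | 6 | 7 | 8 | 9 | 10

the unique w with this rank table is (6, 10, 7, 1, 3, 8, 5, 9, 4, 2).

5 SE-corners of the 27-cell Rothe diagram give Ess(w):

[(2, 9, 1), (3, 5, 0), (6, 5, 2), (8, 4, 2), (9, 2, 1)]


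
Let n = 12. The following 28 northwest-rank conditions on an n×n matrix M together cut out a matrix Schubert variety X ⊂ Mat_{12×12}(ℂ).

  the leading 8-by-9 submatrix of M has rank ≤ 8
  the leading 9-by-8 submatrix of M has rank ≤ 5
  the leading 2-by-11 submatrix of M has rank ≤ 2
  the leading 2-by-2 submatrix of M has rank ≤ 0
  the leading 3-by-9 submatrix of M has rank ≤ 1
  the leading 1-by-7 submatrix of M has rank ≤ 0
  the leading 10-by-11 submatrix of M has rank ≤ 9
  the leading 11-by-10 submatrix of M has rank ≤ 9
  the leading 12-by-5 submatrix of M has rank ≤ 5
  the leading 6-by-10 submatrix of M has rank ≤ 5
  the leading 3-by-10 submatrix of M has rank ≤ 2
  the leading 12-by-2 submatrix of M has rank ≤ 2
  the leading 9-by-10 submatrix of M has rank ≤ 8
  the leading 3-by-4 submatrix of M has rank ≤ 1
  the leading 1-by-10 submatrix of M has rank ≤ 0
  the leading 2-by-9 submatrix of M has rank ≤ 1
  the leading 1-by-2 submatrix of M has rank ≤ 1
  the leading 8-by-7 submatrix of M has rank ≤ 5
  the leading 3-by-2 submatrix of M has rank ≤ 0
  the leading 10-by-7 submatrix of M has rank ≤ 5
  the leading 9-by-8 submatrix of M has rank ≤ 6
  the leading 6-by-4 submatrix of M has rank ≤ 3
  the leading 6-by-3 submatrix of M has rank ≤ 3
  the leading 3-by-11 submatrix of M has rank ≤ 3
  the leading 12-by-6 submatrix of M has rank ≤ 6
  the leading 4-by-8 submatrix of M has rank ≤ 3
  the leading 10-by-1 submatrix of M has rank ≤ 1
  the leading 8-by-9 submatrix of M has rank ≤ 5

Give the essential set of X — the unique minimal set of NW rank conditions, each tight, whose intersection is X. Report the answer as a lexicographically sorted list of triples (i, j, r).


The tightest implied rank at each (i,j), from the 28 conditions:

  0 | 0 | 0 | 0 | 0 | 0 | 0 | 0 | 0 | 0 | 1 | 1
  0 | 0 | 1 | 1 | 1 | 1 | 1 | 1 | 1 | 1 | 2 | 2
  0 | 0 | 1 | 1 | 1 | 1 | 1 | 1 | 1 | 2 | 3 | 3
  1 | 1 | 2 | 2 | 2 | 2 | 2 | 2 | 2 | 3 | 4 | 4
  1 | 2 | 3 | 3 | 3 | 3 | 3 | 3 | 3 | 4 | 5 | 5
  1 | 2 | 3 | 3 | 4 | 4 | 4 | 4 | 4 | 5 | 6 | 6
  1 | 2 | 3 | 4 | 5 | 5 | 5 | 5 | 5 | 6 | 7 | 7
  1 | 2 | 3 | 4 | 5 | 5 | 5 | 5 | 5 | 6 | 7 | 8
  1 | 2 | 3 | 4 | 5 | 5 | 5 | 5 | 6 | 7 | 8 | 9
  1 | 2 | 3 | 4 | 5 | 5 | 5 | 6 | 7 | 8 | 9 | 10
  1 | 2 | 3 | 4 | 5 | 6 | 6 | 7 | 8 | 9 | 10 | 11
  1 | 2 | 3 | 4 | 5 | 6 | 7 | 8 | 9 | 10 | 11 | 12

so w = (11, 3, 10, 1, 2, 5, 4, 12, 9, 8, 6, 7).

Fulton essential set (7 of the 30 Rothe cells):

[(1, 10, 0), (3, 2, 0), (3, 9, 1), (6, 4, 3), (8, 9, 5), (9, 8, 5), (10, 7, 5)]


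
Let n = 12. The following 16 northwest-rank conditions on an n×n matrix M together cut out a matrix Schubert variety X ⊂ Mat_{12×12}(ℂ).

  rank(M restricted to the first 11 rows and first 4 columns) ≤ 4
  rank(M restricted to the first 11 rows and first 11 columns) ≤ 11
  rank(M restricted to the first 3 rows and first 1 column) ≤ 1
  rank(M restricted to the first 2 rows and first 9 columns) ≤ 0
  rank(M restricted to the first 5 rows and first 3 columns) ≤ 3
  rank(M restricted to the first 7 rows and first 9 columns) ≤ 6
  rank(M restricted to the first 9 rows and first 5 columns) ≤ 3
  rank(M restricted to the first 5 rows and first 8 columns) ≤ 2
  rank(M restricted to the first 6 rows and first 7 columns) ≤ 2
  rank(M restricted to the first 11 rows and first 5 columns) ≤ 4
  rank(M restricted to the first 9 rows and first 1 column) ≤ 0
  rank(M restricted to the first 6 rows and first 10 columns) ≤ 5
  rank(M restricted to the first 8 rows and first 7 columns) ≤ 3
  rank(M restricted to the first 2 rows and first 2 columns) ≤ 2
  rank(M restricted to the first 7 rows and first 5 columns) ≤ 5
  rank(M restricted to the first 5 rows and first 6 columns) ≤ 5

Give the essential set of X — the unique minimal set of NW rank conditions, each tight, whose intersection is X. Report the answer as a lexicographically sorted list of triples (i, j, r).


Rank table r_w(12×12) implied by the 16 constraints:

  0 0 0 0 0 0 0 0 0 1 1 1
  0 0 0 0 0 0 0 0 0 1 2 2
  0 1 1 1 1 1 1 1 1 2 3 3
  0 1 2 2 2 2 2 2 2 3 4 4
  0 1 2 2 2 2 2 2 3 4 5 5
  0 1 2 2 2 2 2 3 4 5 6 6
  0 1 2 3 3 3 3 4 5 6 7 7
  0 1 2 3 3 3 3 4 5 6 7 8
  0 1 2 3 3 4 4 5 6 7 8 9
  1 2 3 4 4 5 5 6 7 8 9 10
  1 2 3 4 4 5 6 7 8 9 10 11
  1 2 3 4 5 6 7 8 9 10 11 12

the unique w with this rank table is (10, 11, 2, 3, 9, 8, 4, 12, 6, 1, 7, 5).

ℓ(w)=39; the 7 essential cells (i,j,r):

[(2, 9, 0), (5, 8, 2), (6, 7, 2), (8, 7, 3), (9, 1, 0), (9, 5, 3), (11, 5, 4)]


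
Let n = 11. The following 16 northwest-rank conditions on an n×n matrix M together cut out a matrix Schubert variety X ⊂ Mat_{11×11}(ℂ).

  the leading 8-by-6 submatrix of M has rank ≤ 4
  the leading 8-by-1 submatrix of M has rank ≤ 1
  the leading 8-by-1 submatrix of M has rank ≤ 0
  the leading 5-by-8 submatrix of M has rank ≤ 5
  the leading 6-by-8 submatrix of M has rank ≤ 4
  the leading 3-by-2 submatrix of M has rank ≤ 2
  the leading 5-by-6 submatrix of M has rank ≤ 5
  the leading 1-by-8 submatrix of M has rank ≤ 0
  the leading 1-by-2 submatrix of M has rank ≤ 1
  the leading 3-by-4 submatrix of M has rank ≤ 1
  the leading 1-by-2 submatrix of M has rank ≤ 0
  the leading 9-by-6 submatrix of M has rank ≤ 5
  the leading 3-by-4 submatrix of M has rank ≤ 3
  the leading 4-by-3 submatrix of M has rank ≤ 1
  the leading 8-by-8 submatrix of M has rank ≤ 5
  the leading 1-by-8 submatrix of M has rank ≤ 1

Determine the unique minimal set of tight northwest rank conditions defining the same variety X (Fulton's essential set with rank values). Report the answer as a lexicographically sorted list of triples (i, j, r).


Rank table r_w(11×11) implied by the 16 constraints:

  row 1: 0, 0, 0, 0, 0, 0, 0, 0, 1, 1, 1
  row 2: 0, 1, 1, 1, 1, 1, 1, 1, 2, 2, 2
  row 3: 0, 1, 1, 1, 2, 2, 2, 2, 3, 3, 3
  row 4: 0, 1, 1, 2, 3, 3, 3, 3, 4, 4, 4
  row 5: 0, 1, 2, 3, 4, 4, 4, 4, 5, 5, 5
  row 6: 0, 1, 2, 3, 4, 4, 4, 4, 5, 6, 6
  row 7: 0, 1, 2, 3, 4, 4, 5, 5, 6, 7, 7
  row 8: 0, 1, 2, 3, 4, 4, 5, 5, 6, 7, 8
  row 9: 1, 2, 3, 4, 5, 5, 6, 6, 7, 8, 9
  row 10: 1, 2, 3, 4, 5, 6, 7, 7, 8, 9, 10
  row 11: 1, 2, 3, 4, 5, 6, 7, 8, 9, 10, 11

so w = (9, 2, 5, 4, 3, 10, 7, 11, 1, 6, 8).

|D(w)|=24, |Ess(w)|=7:

[(1, 8, 0), (3, 4, 1), (4, 3, 1), (6, 8, 4), (8, 1, 0), (8, 6, 4), (8, 8, 5)]
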